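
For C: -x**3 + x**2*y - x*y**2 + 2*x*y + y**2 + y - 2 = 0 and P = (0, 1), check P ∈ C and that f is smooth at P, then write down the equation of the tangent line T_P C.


Tangent line at P: x + 3*y - 3 = 0.

Step 1: f(0, 1) = 0, so P lies on C.
Step 2: partial derivatives
  f_x(x, y) = -3*x**2 + 2*x*y - y**2 + 2*y, f_y(x, y) = x**2 - 2*x*y + 2*x + 2*y + 1.
  f_x(P) = 1, f_y(P) = 3 (gradient nonzero, so P is smooth).
Step 3: tangent line at P: 1·(x − 0) + 3·(y − 1) = 0.
Expanding: x + 3*y - 3 = 0.


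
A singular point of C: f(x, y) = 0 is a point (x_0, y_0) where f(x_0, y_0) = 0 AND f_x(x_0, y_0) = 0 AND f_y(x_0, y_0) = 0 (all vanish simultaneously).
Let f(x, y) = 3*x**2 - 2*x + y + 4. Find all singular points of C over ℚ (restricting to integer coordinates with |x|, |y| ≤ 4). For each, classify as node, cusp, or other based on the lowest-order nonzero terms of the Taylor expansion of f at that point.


No singular points in the scanned grid; C is smooth there.

Compute partial derivatives:
  f_x = 6*x - 2.
  f_y = 1.
f_y = 1 is a nonzero constant, so f_y never vanishes: no point (x, y) can satisfy f = f_x = f_y = 0. In particular no (x, y) ∈ {−4, ..., 4}² is singular; the curve is smooth.


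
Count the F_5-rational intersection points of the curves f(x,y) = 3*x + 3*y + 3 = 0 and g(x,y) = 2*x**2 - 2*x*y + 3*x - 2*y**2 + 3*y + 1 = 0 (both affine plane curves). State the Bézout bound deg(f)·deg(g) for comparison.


Common zeros: {(2, 2), (4, 0)}; count = 2; Bézout bound = 2.

deg(f) = 1, deg(g) = 2, so Bézout bound = 2.
Scan x ∈ F_5. For each x, list the y ∈ F_5 with f(x, y) ≡ 0 and those with g(x, y) ≡ 0 (mod 5); the common zeros in that column are the intersection.
  x = 0: f ≡ 0 at y ∈ {4}; g ≡ 0 at y ∈ ∅; common: ∅.
  x = 1: f ≡ 0 at y ∈ {3}; g ≡ 0 at y ∈ {1, 2}; common: ∅.
  x = 2: f ≡ 0 at y ∈ {2}; g ≡ 0 at y ∈ {0, 2}; common: {2}.
  x = 3: f ≡ 0 at y ∈ {1}; g ≡ 0 at y ∈ ∅; common: ∅.
  x = 4: f ≡ 0 at y ∈ {0}; g ≡ 0 at y ∈ {0}; common: {0}.
Collecting: common zeros = {(2, 2), (4, 0)}, so the count is 2.
Comparison with the Bézout bound: 2 ≤ 2 = deg(f)·deg(g), as expected for curves with no common component (the bound is attained).


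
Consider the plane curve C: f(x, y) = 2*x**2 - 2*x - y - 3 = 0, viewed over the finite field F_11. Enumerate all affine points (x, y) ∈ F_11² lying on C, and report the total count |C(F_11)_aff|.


Affine F_11-points: {(0, 8), (1, 8), (2, 1), (3, 9), (4, 10), (5, 4), (6, 2), (7, 4), (8, 10), (9, 9), (10, 1)}; count = 11.

For each of the 121 pairs (x, y) ∈ F_11², evaluate f(x, y) mod 11. Record the zeros.
  x = 0: [0↦8, 1↦7, 2↦6, 3↦5, 4↦4, 5↦3, 6↦2, 7↦1, 8↦0, 9↦10, 10↦9]  zeros at y ∈ {8}
  x = 1: [0↦8, 1↦7, 2↦6, 3↦5, 4↦4, 5↦3, 6↦2, 7↦1, 8↦0, 9↦10, 10↦9]  zeros at y ∈ {8}
  x = 2: [0↦1, 1↦0, 2↦10, 3↦9, 4↦8, 5↦7, 6↦6, 7↦5, 8↦4, 9↦3, 10↦2]  zeros at y ∈ {1}
  x = 3: [0↦9, 1↦8, 2↦7, 3↦6, 4↦5, 5↦4, 6↦3, 7↦2, 8↦1, 9↦0, 10↦10]  zeros at y ∈ {9}
  x = 4: [0↦10, 1↦9, 2↦8, 3↦7, 4↦6, 5↦5, 6↦4, 7↦3, 8↦2, 9↦1, 10↦0]  zeros at y ∈ {10}
  x = 5: [0↦4, 1↦3, 2↦2, 3↦1, 4↦0, 5↦10, 6↦9, 7↦8, 8↦7, 9↦6, 10↦5]  zeros at y ∈ {4}
  x = 6: [0↦2, 1↦1, 2↦0, 3↦10, 4↦9, 5↦8, 6↦7, 7↦6, 8↦5, 9↦4, 10↦3]  zeros at y ∈ {2}
  x = 7: [0↦4, 1↦3, 2↦2, 3↦1, 4↦0, 5↦10, 6↦9, 7↦8, 8↦7, 9↦6, 10↦5]  zeros at y ∈ {4}
  x = 8: [0↦10, 1↦9, 2↦8, 3↦7, 4↦6, 5↦5, 6↦4, 7↦3, 8↦2, 9↦1, 10↦0]  zeros at y ∈ {10}
  x = 9: [0↦9, 1↦8, 2↦7, 3↦6, 4↦5, 5↦4, 6↦3, 7↦2, 8↦1, 9↦0, 10↦10]  zeros at y ∈ {9}
  x = 10: [0↦1, 1↦0, 2↦10, 3↦9, 4↦8, 5↦7, 6↦6, 7↦5, 8↦4, 9↦3, 10↦2]  zeros at y ∈ {1}
Collecting zeros: affine points = {(0, 8), (1, 8), (2, 1), (3, 9), (4, 10), (5, 4), (6, 2), (7, 4), (8, 10), (9, 9), (10, 1)}.
Total count |C(F_11)_aff| = 11.


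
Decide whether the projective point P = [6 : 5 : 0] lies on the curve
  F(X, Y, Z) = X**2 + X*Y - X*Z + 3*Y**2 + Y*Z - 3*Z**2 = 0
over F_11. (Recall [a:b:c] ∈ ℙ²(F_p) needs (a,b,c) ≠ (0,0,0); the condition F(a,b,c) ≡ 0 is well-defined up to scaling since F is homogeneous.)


F(6,5,0) ≡ 9 (mod 11); P is NOT on the curve.

Evaluate F(6, 5, 0) term-by-term (mod 11).
  X**2 ↦ 1·36·1·1 = 36
  X*Y ↦ 1·6·5·1 = 30
  -X*Z ↦ -1·6·1·0 = 0
  3*Y**2 ↦ 3·1·25·1 = 75
  Y*Z ↦ 1·1·5·0 = 0
  -3*Z**2 ↦ -3·1·1·0 = 0
Sum: F(6, 5, 0) = (36) + (30) + (0) + (75) + (0) + (0) = 141.
Reducing mod 11: 141 ≡ 9 (mod 11).
Since F(a, b, c) ≡ 9 ≠ 0 (mod 11), P does NOT lie on the curve.


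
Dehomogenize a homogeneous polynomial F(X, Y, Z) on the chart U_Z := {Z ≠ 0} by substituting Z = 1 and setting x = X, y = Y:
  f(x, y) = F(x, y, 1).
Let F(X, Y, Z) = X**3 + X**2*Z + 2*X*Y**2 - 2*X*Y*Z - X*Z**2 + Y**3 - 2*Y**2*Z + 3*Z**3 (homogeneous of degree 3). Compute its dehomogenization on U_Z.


f(x, y) = x**3 + x**2 + 2*x*y**2 - 2*x*y - x + y**3 - 2*y**2 + 3

On U_Z we set Z = 1. Each monomial c·X^i·Y^j·Z^k in F becomes c·x^i·y^j·1^k = c·x^i·y^j.
Substituting Z = 1: F(X, Y, 1) = x**3 + x**2 + 2*x*y**2 - 2*x*y - x + y**3 - 2*y**2 + 3.
Note: deg(f) ≤ deg(F) = 3; strict inequality happens when F is divisible by Z (lost terms).


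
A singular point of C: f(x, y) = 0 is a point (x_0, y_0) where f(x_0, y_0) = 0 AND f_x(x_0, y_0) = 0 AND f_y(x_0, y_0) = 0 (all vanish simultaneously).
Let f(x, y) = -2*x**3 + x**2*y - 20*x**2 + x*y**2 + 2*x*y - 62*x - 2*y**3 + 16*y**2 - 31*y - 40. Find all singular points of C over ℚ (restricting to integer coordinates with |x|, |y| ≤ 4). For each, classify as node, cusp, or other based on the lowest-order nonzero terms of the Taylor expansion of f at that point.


Singular points: {(-3, 2)}; classification: cusp.

Compute partial derivatives:
  f_x = -6*x**2 + 2*x*y - 40*x + y**2 + 2*y - 62.
  f_y = x**2 + 2*x*y + 2*x - 6*y**2 + 32*y - 31.
Scan x_0 ∈ {−4, ..., 4}. For each x_0, f_y(x_0, y) is a polynomial in y; find its integer roots y ∈ {−4, ..., 4}, then test f_x and f at those candidates.
  x = -4: f_y(-4, y) = -6*y**2 + 24*y - 23; no integer root y with |y| ≤ 4.
  x = -3: f_y(-3, y) = -6*y**2 + 26*y - 28; vanishes at y ∈ {2}. (-3, 2): f_x = 0, f = 0 — SINGULAR.
  x = -2: f_y(-2, y) = -6*y**2 + 28*y - 31; no integer root y with |y| ≤ 4.
  x = -1: f_y(-1, y) = -6*y**2 + 30*y - 32; no integer root y with |y| ≤ 4.
  x = 0: f_y(0, y) = -6*y**2 + 32*y - 31; no integer root y with |y| ≤ 4.
  x = 1: f_y(1, y) = -6*y**2 + 34*y - 28; vanishes at y ∈ {1}. (1, 1): f_x = -103 ≠ 0.
  x = 2: f_y(2, y) = -6*y**2 + 36*y - 23; no integer root y with |y| ≤ 4.
  x = 3: f_y(3, y) = -6*y**2 + 38*y - 16; no integer root y with |y| ≤ 4.
  x = 4: f_y(4, y) = -6*y**2 + 40*y - 7; no integer root y with |y| ≤ 4.
Only singular point on the grid: (-3, 2).
Classify: substitute x = -3 + u, y = 2 + v and expand: f = -2*u**3 + u**2*v + u*v**2 - 2*v**3 + v**2.
No constant or linear terms (consistent with a singular point). Quadratic part: v**2. Cubic part: -2*u**3 + u**2*v + u*v**2 - 2*v**3.
The quadratic part v**2 is a perfect square, so there is a single (double) tangent line v = 0, i.e. y = 2. Restricting the cubic part to that line (v = 0) leaves -2*u**3 ≠ 0, so f is not divisible by v and the branch is v² ≈ 2*u**3 to lowest order — this is a cusp.
Classification: cusp.


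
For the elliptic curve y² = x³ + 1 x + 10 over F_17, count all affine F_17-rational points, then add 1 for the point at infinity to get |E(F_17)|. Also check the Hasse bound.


Affine points = {(5, 2), (5, 15), (9, 0), (10, 0), (11, 3), (11, 14), (12, 4), (12, 13), (15, 0), (16, 5), (16, 12)}; affine count = 11; |E(F_17)| = 12.

Discriminant check: Δ ∝ 4a³ + 27b² = 4·1³ + 27·10² = 4·1 + 27·100 ≡ 1 (mod 17). Nonzero ⇒ E is nonsingular.
For each x ∈ F_17, compute rhs = x³ + 1·x + 10 mod 17, then count y ∈ F_17 with y² ≡ rhs.
  x = 0: rhs = 10, matching y values: none (0 points).
  x = 1: rhs = 12, matching y values: none (0 points).
  x = 2: rhs = 3, matching y values: none (0 points).
  x = 3: rhs = 6, matching y values: none (0 points).
  x = 4: rhs = 10, matching y values: none (0 points).
  x = 5: rhs = 4, matching y values: 2, 15 (2 points).
  x = 6: rhs = 11, matching y values: none (0 points).
  x = 7: rhs = 3, matching y values: none (0 points).
  x = 8: rhs = 3, matching y values: none (0 points).
  x = 9: rhs = 0, matching y values: 0 (1 points).
  x = 10: rhs = 0, matching y values: 0 (1 points).
  x = 11: rhs = 9, matching y values: 3, 14 (2 points).
  x = 12: rhs = 16, matching y values: 4, 13 (2 points).
  x = 13: rhs = 10, matching y values: none (0 points).
  x = 14: rhs = 14, matching y values: none (0 points).
  x = 15: rhs = 0, matching y values: 0 (1 points).
  x = 16: rhs = 8, matching y values: 5, 12 (2 points).
Total affine count: 11.
Full point count |E(F_17)| = 11 + 1 = 12.
Hasse bound: |12 − (17+1)| = |-6| = 6 ≤ 2√17 ≈ 8.2462 ✓.


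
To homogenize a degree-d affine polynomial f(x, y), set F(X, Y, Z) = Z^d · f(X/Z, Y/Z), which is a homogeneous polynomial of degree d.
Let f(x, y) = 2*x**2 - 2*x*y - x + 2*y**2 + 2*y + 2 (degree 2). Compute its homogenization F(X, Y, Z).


F(X, Y, Z) = 2*X**2 - 2*X*Y - X*Z + 2*Y**2 + 2*Y*Z + 2*Z**2

deg(f) = 2.
Substitute x = X/Z, y = Y/Z into f, then multiply by Z^2.
  monomial 2·x^2·y^0 ↦ 2·X^2·Y^0·Z^0.
  monomial -2·x^1·y^1 ↦ -2·X^1·Y^1·Z^0.
  monomial -1·x^1·y^0 ↦ -1·X^1·Y^0·Z^1.
  monomial 2·x^0·y^2 ↦ 2·X^0·Y^2·Z^0.
  monomial 2·x^0·y^1 ↦ 2·X^0·Y^1·Z^1.
  monomial 2·x^0·y^0 ↦ 2·X^0·Y^0·Z^2.
Collecting: F(X, Y, Z) = 2*X**2 - 2*X*Y - X*Z + 2*Y**2 + 2*Y*Z + 2*Z**2.


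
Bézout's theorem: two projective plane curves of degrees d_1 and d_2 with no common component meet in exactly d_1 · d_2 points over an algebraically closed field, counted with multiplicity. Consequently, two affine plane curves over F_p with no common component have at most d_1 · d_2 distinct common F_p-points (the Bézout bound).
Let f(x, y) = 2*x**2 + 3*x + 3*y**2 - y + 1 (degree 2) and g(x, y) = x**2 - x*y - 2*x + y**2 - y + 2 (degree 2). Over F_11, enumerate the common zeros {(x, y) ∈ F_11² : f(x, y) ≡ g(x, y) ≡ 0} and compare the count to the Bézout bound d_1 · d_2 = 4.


Common zeros: {(9, 7)}; count = 1; Bézout bound = 4.

deg(f) = 2, deg(g) = 2, so Bézout bound = 4.
Scan x ∈ F_11. For each x, list the y ∈ F_11 with f(x, y) ≡ 0 and those with g(x, y) ≡ 0 (mod 11); the common zeros in that column are the intersection.
  x = 0: f ≡ 0 at y ∈ {2}; g ≡ 0 at y ∈ {5, 7}; common: ∅.
  x = 1: f ≡ 0 at y ∈ ∅; g ≡ 0 at y ∈ {1}; common: ∅.
  x = 2: f ≡ 0 at y ∈ ∅; g ≡ 0 at y ∈ {1, 2}; common: ∅.
  x = 3: f ≡ 0 at y ∈ ∅; g ≡ 0 at y ∈ ∅; common: ∅.
  x = 4: f ≡ 0 at y ∈ {2}; g ≡ 0 at y ∈ ∅; common: ∅.
  x = 5: f ≡ 0 at y ∈ {0, 4}; g ≡ 0 at y ∈ {8, 9}; common: ∅.
  x = 6: f ≡ 0 at y ∈ {7, 8}; g ≡ 0 at y ∈ {9}; common: ∅.
  x = 7: f ≡ 0 at y ∈ ∅; g ≡ 0 at y ∈ {3, 5}; common: ∅.
  x = 8: f ≡ 0 at y ∈ ∅; g ≡ 0 at y ∈ ∅; common: ∅.
  x = 9: f ≡ 0 at y ∈ {7, 8}; g ≡ 0 at y ∈ {3, 7}; common: {7}.
  x = 10: f ≡ 0 at y ∈ {0, 4}; g ≡ 0 at y ∈ ∅; common: ∅.
Collecting: common zeros = {(9, 7)}, so the count is 1.
Comparison with the Bézout bound: 1 ≤ 4 = deg(f)·deg(g), as expected for curves with no common component (the affine F_11-count falls short of the bound because intersections may lie at infinity, over extension fields, or carry multiplicity).


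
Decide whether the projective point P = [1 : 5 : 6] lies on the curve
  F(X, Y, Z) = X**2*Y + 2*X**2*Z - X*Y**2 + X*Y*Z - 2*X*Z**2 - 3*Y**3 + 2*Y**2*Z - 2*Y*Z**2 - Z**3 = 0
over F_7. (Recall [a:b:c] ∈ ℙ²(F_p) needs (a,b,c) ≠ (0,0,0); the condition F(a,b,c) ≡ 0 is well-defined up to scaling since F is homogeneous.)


F(1,5,6) ≡ 6 (mod 7); P is NOT on the curve.

Evaluate F(1, 5, 6) term-by-term (mod 7).
  X**2*Y ↦ 1·1·5·1 = 5
  2*X**2*Z ↦ 2·1·1·6 = 12
  -X*Y**2 ↦ -1·1·25·1 = -25
  X*Y*Z ↦ 1·1·5·6 = 30
  -2*X*Z**2 ↦ -2·1·1·36 = -72
  -3*Y**3 ↦ -3·1·125·1 = -375
  2*Y**2*Z ↦ 2·1·25·6 = 300
  -2*Y*Z**2 ↦ -2·1·5·36 = -360
  -Z**3 ↦ -1·1·1·216 = -216
Sum: F(1, 5, 6) = (5) + (12) + (-25) + (30) + (-72) + (-375) + (300) + (-360) + (-216) = -701.
Reducing mod 7: -701 ≡ 6 (mod 7).
Since F(a, b, c) ≡ 6 ≠ 0 (mod 7), P does NOT lie on the curve.


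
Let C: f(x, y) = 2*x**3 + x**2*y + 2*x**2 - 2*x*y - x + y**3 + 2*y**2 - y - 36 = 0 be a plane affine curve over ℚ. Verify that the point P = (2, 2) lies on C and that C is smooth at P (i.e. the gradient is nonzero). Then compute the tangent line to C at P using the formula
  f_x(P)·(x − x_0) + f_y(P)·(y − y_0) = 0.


Tangent line at P: 35*x + 19*y - 108 = 0.

Step 1: f(2, 2) = 0, so P lies on C.
Step 2: partial derivatives
  f_x(x, y) = 6*x**2 + 2*x*y + 4*x - 2*y - 1, f_y(x, y) = x**2 - 2*x + 3*y**2 + 4*y - 1.
  f_x(P) = 35, f_y(P) = 19 (gradient nonzero, so P is smooth).
Step 3: tangent line at P: 35·(x − 2) + 19·(y − 2) = 0.
Expanding: 35*x + 19*y - 108 = 0.


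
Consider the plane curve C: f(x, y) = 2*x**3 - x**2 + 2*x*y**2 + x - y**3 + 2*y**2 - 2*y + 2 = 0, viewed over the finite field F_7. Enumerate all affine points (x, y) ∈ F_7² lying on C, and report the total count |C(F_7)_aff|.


Affine F_7-points: {(0, 6), (1, 3), (2, 2), (3, 2), (4, 3), (6, 2), (6, 3)}; count = 7.

For each of the 49 pairs (x, y) ∈ F_7², evaluate f(x, y) mod 7. Record the zeros.
  x = 0: [0↦2, 1↦1, 2↦5, 3↦1, 4↦4, 5↦1, 6↦0]  zeros at y ∈ {6}
  x = 1: [0↦4, 1↦5, 2↦1, 3↦0, 4↦3, 5↦4, 6↦4]  zeros at y ∈ {3}
  x = 2: [0↦2, 1↦5, 2↦0, 3↦2, 4↦5, 5↦3, 6↦4]  zeros at y ∈ {2}
  x = 3: [0↦1, 1↦6, 2↦0, 3↦5, 4↦1, 5↦3, 6↦5]  zeros at y ∈ {2}
  x = 4: [0↦6, 1↦6, 2↦6, 3↦0, 4↦3, 5↦2, 6↦5]  zeros at y ∈ {3}
  x = 5: [0↦1, 1↦3, 2↦2, 3↦6, 4↦2, 5↦5, 6↦2]  zeros at y ∈ ∅
  x = 6: [0↦5, 1↦2, 2↦0, 3↦0, 4↦3, 5↦3, 6↦1]  zeros at y ∈ {2, 3}
Collecting zeros: affine points = {(0, 6), (1, 3), (2, 2), (3, 2), (4, 3), (6, 2), (6, 3)}.
Total count |C(F_7)_aff| = 7.


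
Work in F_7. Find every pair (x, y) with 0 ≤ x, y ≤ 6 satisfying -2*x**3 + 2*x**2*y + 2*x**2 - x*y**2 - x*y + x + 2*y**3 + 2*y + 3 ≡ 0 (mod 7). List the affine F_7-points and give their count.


Affine F_7-points: {(0, 1), (0, 3), (2, 2), (3, 1), (5, 3), (5, 5), (6, 1), (6, 3), (6, 6)}; count = 9.

For each of the 49 pairs (x, y) ∈ F_7², evaluate f(x, y) mod 7. Record the zeros.
  x = 0: [0↦3, 1↦0, 2↦2, 3↦0, 4↦6, 5↦4, 6↦6]  zeros at y ∈ {1, 3}
  x = 1: [0↦4, 1↦1, 2↦1, 3↦2, 4↦2, 5↦6, 6↦5]  zeros at y ∈ ∅
  x = 2: [0↦4, 1↦5, 2↦0, 3↦1, 4↦6, 5↦6, 6↦6]  zeros at y ∈ {2}
  x = 3: [0↦5, 1↦0, 2↦1, 3↦6, 4↦6, 5↦6, 6↦4]  zeros at y ∈ {1}
  x = 4: [0↦2, 1↦2, 2↦6, 3↦5, 4↦4, 5↦1, 6↦1]  zeros at y ∈ ∅
  x = 5: [0↦4, 1↦6, 2↦3, 3↦0, 4↦2, 5↦0, 6↦6]  zeros at y ∈ {3, 5}
  x = 6: [0↦6, 1↦0, 2↦1, 3↦0, 4↦2, 5↦5, 6↦0]  zeros at y ∈ {1, 3, 6}
Collecting zeros: affine points = {(0, 1), (0, 3), (2, 2), (3, 1), (5, 3), (5, 5), (6, 1), (6, 3), (6, 6)}.
Total count |C(F_7)_aff| = 9.


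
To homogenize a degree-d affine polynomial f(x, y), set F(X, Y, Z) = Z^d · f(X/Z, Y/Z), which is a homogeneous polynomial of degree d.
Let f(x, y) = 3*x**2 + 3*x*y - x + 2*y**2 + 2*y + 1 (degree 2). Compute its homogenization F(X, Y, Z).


F(X, Y, Z) = 3*X**2 + 3*X*Y - X*Z + 2*Y**2 + 2*Y*Z + Z**2

deg(f) = 2.
Substitute x = X/Z, y = Y/Z into f, then multiply by Z^2.
  monomial 3·x^2·y^0 ↦ 3·X^2·Y^0·Z^0.
  monomial 3·x^1·y^1 ↦ 3·X^1·Y^1·Z^0.
  monomial -1·x^1·y^0 ↦ -1·X^1·Y^0·Z^1.
  monomial 2·x^0·y^2 ↦ 2·X^0·Y^2·Z^0.
  monomial 2·x^0·y^1 ↦ 2·X^0·Y^1·Z^1.
  monomial 1·x^0·y^0 ↦ 1·X^0·Y^0·Z^2.
Collecting: F(X, Y, Z) = 3*X**2 + 3*X*Y - X*Z + 2*Y**2 + 2*Y*Z + Z**2.


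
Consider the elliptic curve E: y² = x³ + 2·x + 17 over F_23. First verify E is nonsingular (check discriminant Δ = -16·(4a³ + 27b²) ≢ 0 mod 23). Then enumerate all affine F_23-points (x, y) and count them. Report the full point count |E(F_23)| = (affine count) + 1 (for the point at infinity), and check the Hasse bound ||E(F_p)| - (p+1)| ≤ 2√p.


Affine points = {(2, 11), (2, 12), (3, 2), (3, 21), (7, 11), (7, 12), (8, 4), (8, 19), (10, 5), (10, 18), (11, 6), (11, 17), (13, 3), (13, 20), (14, 11), (14, 12), (15, 8), (15, 15)}; affine count = 18; |E(F_23)| = 19.

Discriminant check: Δ ∝ 4a³ + 27b² = 4·2³ + 27·17² = 4·8 + 27·289 ≡ 15 (mod 23). Nonzero ⇒ E is nonsingular.
For each x ∈ F_23, compute rhs = x³ + 2·x + 17 mod 23, then count y ∈ F_23 with y² ≡ rhs.
  x = 0: rhs = 17, matching y values: none (0 points).
  x = 1: rhs = 20, matching y values: none (0 points).
  x = 2: rhs = 6, matching y values: 11, 12 (2 points).
  x = 3: rhs = 4, matching y values: 2, 21 (2 points).
  x = 4: rhs = 20, matching y values: none (0 points).
  x = 5: rhs = 14, matching y values: none (0 points).
  x = 6: rhs = 15, matching y values: none (0 points).
  x = 7: rhs = 6, matching y values: 11, 12 (2 points).
  x = 8: rhs = 16, matching y values: 4, 19 (2 points).
  x = 9: rhs = 5, matching y values: none (0 points).
  x = 10: rhs = 2, matching y values: 5, 18 (2 points).
  x = 11: rhs = 13, matching y values: 6, 17 (2 points).
  x = 12: rhs = 21, matching y values: none (0 points).
  x = 13: rhs = 9, matching y values: 3, 20 (2 points).
  x = 14: rhs = 6, matching y values: 11, 12 (2 points).
  x = 15: rhs = 18, matching y values: 8, 15 (2 points).
  x = 16: rhs = 5, matching y values: none (0 points).
  x = 17: rhs = 19, matching y values: none (0 points).
  x = 18: rhs = 20, matching y values: none (0 points).
  x = 19: rhs = 14, matching y values: none (0 points).
  x = 20: rhs = 7, matching y values: none (0 points).
  x = 21: rhs = 5, matching y values: none (0 points).
  x = 22: rhs = 14, matching y values: none (0 points).
Total affine count: 18.
Full point count |E(F_23)| = 18 + 1 = 19.
Hasse bound: |19 − (23+1)| = |-5| = 5 ≤ 2√23 ≈ 9.5917 ✓.


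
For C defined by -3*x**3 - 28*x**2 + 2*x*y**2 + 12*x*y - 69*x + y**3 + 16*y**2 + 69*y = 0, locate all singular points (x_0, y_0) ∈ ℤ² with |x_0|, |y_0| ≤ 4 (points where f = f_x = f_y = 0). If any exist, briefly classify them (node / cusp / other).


Singular points: {(-3, -3)}; classification: node.

Compute partial derivatives:
  f_x = -9*x**2 - 56*x + 2*y**2 + 12*y - 69.
  f_y = 4*x*y + 12*x + 3*y**2 + 32*y + 69.
Scan x_0 ∈ {−4, ..., 4}. For each x_0, f_y(x_0, y) is a polynomial in y; find its integer roots y ∈ {−4, ..., 4}, then test f_x and f at those candidates.
  x = -4: f_y(-4, y) = 3*y**2 + 16*y + 21; vanishes at y ∈ {-3}. (-4, -3): f_x = -7 ≠ 0.
  x = -3: f_y(-3, y) = 3*y**2 + 20*y + 33; vanishes at y ∈ {-3}. (-3, -3): f_x = 0, f = 0 — SINGULAR.
  x = -2: f_y(-2, y) = 3*y**2 + 24*y + 45; vanishes at y ∈ {-3}. (-2, -3): f_x = -11 ≠ 0.
  x = -1: f_y(-1, y) = 3*y**2 + 28*y + 57; vanishes at y ∈ {-3}. (-1, -3): f_x = -40 ≠ 0.
  x = 0: f_y(0, y) = 3*y**2 + 32*y + 69; vanishes at y ∈ {-3}. (0, -3): f_x = -87 ≠ 0.
  x = 1: f_y(1, y) = 3*y**2 + 36*y + 81; vanishes at y ∈ {-3}. (1, -3): f_x = -152 ≠ 0.
  x = 2: f_y(2, y) = 3*y**2 + 40*y + 93; vanishes at y ∈ {-3}. (2, -3): f_x = -235 ≠ 0.
  x = 3: f_y(3, y) = 3*y**2 + 44*y + 105; vanishes at y ∈ {-3}. (3, -3): f_x = -336 ≠ 0.
  x = 4: f_y(4, y) = 3*y**2 + 48*y + 117; vanishes at y ∈ {-3}. (4, -3): f_x = -455 ≠ 0.
Only singular point on the grid: (-3, -3).
Classify: substitute x = -3 + u, y = -3 + v and expand: f = -3*u**3 - u**2 + 2*u*v**2 + v**3 + v**2.
No constant or linear terms (consistent with a singular point). Quadratic part: -u**2 + v**2. Cubic part: -3*u**3 + 2*u*v**2 + v**3.
The quadratic part v**2 - u**2 = (v − u)(v + u) splits into two distinct linear factors, so there are two distinct tangent lines y − -3 = ±(x − -3) — this is a node (ordinary double point).
Classification: node.


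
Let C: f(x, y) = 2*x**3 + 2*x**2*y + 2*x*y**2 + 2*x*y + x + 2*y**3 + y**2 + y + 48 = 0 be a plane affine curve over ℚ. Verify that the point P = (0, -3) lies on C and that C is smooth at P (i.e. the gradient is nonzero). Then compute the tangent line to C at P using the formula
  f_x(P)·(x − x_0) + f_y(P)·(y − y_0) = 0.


Tangent line at P: 13*x + 49*y + 147 = 0.

Step 1: f(0, -3) = 0, so P lies on C.
Step 2: partial derivatives
  f_x(x, y) = 6*x**2 + 4*x*y + 2*y**2 + 2*y + 1, f_y(x, y) = 2*x**2 + 4*x*y + 2*x + 6*y**2 + 2*y + 1.
  f_x(P) = 13, f_y(P) = 49 (gradient nonzero, so P is smooth).
Step 3: tangent line at P: 13·(x − 0) + 49·(y − -3) = 0.
Expanding: 13*x + 49*y + 147 = 0.


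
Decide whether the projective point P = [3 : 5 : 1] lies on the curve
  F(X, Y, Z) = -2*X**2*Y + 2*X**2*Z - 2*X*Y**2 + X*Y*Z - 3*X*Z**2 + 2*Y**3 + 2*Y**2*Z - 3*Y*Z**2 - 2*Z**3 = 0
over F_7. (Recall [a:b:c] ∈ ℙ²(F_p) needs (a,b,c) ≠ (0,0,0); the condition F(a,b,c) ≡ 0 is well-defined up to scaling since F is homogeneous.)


F(3,5,1) ≡ 4 (mod 7); P is NOT on the curve.

Evaluate F(3, 5, 1) term-by-term (mod 7).
  -2*X**2*Y ↦ -2·9·5·1 = -90
  2*X**2*Z ↦ 2·9·1·1 = 18
  -2*X*Y**2 ↦ -2·3·25·1 = -150
  X*Y*Z ↦ 1·3·5·1 = 15
  -3*X*Z**2 ↦ -3·3·1·1 = -9
  2*Y**3 ↦ 2·1·125·1 = 250
  2*Y**2*Z ↦ 2·1·25·1 = 50
  -3*Y*Z**2 ↦ -3·1·5·1 = -15
  -2*Z**3 ↦ -2·1·1·1 = -2
Sum: F(3, 5, 1) = (-90) + (18) + (-150) + (15) + (-9) + (250) + (50) + (-15) + (-2) = 67.
Reducing mod 7: 67 ≡ 4 (mod 7).
Since F(a, b, c) ≡ 4 ≠ 0 (mod 7), P does NOT lie on the curve.


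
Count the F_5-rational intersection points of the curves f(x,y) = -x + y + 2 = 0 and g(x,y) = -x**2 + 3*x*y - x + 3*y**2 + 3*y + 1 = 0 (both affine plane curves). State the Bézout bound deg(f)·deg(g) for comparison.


Common zeros: {(2, 0)}; count = 1; Bézout bound = 2.

deg(f) = 1, deg(g) = 2, so Bézout bound = 2.
Scan x ∈ F_5. For each x, list the y ∈ F_5 with f(x, y) ≡ 0 and those with g(x, y) ≡ 0 (mod 5); the common zeros in that column are the intersection.
  x = 0: f ≡ 0 at y ∈ {3}; g ≡ 0 at y ∈ ∅; common: ∅.
  x = 1: f ≡ 0 at y ∈ {4}; g ≡ 0 at y ∈ ∅; common: ∅.
  x = 2: f ≡ 0 at y ∈ {0}; g ≡ 0 at y ∈ {0, 2}; common: {0}.
  x = 3: f ≡ 0 at y ∈ {1}; g ≡ 0 at y ∈ {2, 4}; common: ∅.
  x = 4: f ≡ 0 at y ∈ {2}; g ≡ 0 at y ∈ ∅; common: ∅.
Collecting: common zeros = {(2, 0)}, so the count is 1.
Comparison with the Bézout bound: 1 ≤ 2 = deg(f)·deg(g), as expected for curves with no common component (the affine F_5-count falls short of the bound because intersections may lie at infinity, over extension fields, or carry multiplicity).


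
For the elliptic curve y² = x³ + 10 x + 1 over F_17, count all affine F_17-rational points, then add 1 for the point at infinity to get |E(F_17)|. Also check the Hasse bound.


Affine points = {(0, 1), (0, 16), (8, 7), (8, 10), (9, 2), (9, 15), (10, 8), (10, 9), (12, 8), (12, 9), (13, 4), (13, 13)}; affine count = 12; |E(F_17)| = 13.

Discriminant check: Δ ∝ 4a³ + 27b² = 4·10³ + 27·1² = 4·1000 + 27·1 ≡ 15 (mod 17). Nonzero ⇒ E is nonsingular.
For each x ∈ F_17, compute rhs = x³ + 10·x + 1 mod 17, then count y ∈ F_17 with y² ≡ rhs.
  x = 0: rhs = 1, matching y values: 1, 16 (2 points).
  x = 1: rhs = 12, matching y values: none (0 points).
  x = 2: rhs = 12, matching y values: none (0 points).
  x = 3: rhs = 7, matching y values: none (0 points).
  x = 4: rhs = 3, matching y values: none (0 points).
  x = 5: rhs = 6, matching y values: none (0 points).
  x = 6: rhs = 5, matching y values: none (0 points).
  x = 7: rhs = 6, matching y values: none (0 points).
  x = 8: rhs = 15, matching y values: 7, 10 (2 points).
  x = 9: rhs = 4, matching y values: 2, 15 (2 points).
  x = 10: rhs = 13, matching y values: 8, 9 (2 points).
  x = 11: rhs = 14, matching y values: none (0 points).
  x = 12: rhs = 13, matching y values: 8, 9 (2 points).
  x = 13: rhs = 16, matching y values: 4, 13 (2 points).
  x = 14: rhs = 12, matching y values: none (0 points).
  x = 15: rhs = 7, matching y values: none (0 points).
  x = 16: rhs = 7, matching y values: none (0 points).
Total affine count: 12.
Full point count |E(F_17)| = 12 + 1 = 13.
Hasse bound: |13 − (17+1)| = |-5| = 5 ≤ 2√17 ≈ 8.2462 ✓.


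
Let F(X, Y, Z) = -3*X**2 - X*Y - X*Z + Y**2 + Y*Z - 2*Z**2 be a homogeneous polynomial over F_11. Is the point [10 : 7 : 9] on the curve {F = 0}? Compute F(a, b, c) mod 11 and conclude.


F(10,7,9) ≡ 7 (mod 11); P is NOT on the curve.

Evaluate F(10, 7, 9) term-by-term (mod 11).
  -3*X**2 ↦ -3·100·1·1 = -300
  -X*Y ↦ -1·10·7·1 = -70
  -X*Z ↦ -1·10·1·9 = -90
  Y**2 ↦ 1·1·49·1 = 49
  Y*Z ↦ 1·1·7·9 = 63
  -2*Z**2 ↦ -2·1·1·81 = -162
Sum: F(10, 7, 9) = (-300) + (-70) + (-90) + (49) + (63) + (-162) = -510.
Reducing mod 11: -510 ≡ 7 (mod 11).
Since F(a, b, c) ≡ 7 ≠ 0 (mod 11), P does NOT lie on the curve.


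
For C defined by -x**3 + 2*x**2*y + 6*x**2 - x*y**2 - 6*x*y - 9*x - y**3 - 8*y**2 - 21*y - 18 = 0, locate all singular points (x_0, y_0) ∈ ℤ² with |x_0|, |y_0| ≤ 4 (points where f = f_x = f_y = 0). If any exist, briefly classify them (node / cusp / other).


Singular points: {(0, -3)}; classification: cusp.

Compute partial derivatives:
  f_x = -3*x**2 + 4*x*y + 12*x - y**2 - 6*y - 9.
  f_y = 2*x**2 - 2*x*y - 6*x - 3*y**2 - 16*y - 21.
Scan x_0 ∈ {−4, ..., 4}. For each x_0, f_y(x_0, y) is a polynomial in y; find its integer roots y ∈ {−4, ..., 4}, then test f_x and f at those candidates.
  x = -4: f_y(-4, y) = -3*y**2 - 8*y + 35; no integer root y with |y| ≤ 4.
  x = -3: f_y(-3, y) = -3*y**2 - 10*y + 15; no integer root y with |y| ≤ 4.
  x = -2: f_y(-2, y) = -3*y**2 - 12*y - 1; no integer root y with |y| ≤ 4.
  x = -1: f_y(-1, y) = -3*y**2 - 14*y - 13; no integer root y with |y| ≤ 4.
  x = 0: f_y(0, y) = -3*y**2 - 16*y - 21; vanishes at y ∈ {-3}. (0, -3): f_x = 0, f = 0 — SINGULAR.
  x = 1: f_y(1, y) = -3*y**2 - 18*y - 25; no integer root y with |y| ≤ 4.
  x = 2: f_y(2, y) = -3*y**2 - 20*y - 25; no integer root y with |y| ≤ 4.
  x = 3: f_y(3, y) = -3*y**2 - 22*y - 21; no integer root y with |y| ≤ 4.
  x = 4: f_y(4, y) = -3*y**2 - 24*y - 13; no integer root y with |y| ≤ 4.
Only singular point on the grid: (0, -3).
Classify: substitute x = 0 + u, y = -3 + v and expand: f = -u**3 + 2*u**2*v - u*v**2 - v**3 + v**2.
No constant or linear terms (consistent with a singular point). Quadratic part: v**2. Cubic part: -u**3 + 2*u**2*v - u*v**2 - v**3.
The quadratic part v**2 is a perfect square, so there is a single (double) tangent line v = 0, i.e. y = -3. Restricting the cubic part to that line (v = 0) leaves -u**3 ≠ 0, so f is not divisible by v and the branch is v² ≈ u**3 to lowest order — this is a cusp.
Classification: cusp.


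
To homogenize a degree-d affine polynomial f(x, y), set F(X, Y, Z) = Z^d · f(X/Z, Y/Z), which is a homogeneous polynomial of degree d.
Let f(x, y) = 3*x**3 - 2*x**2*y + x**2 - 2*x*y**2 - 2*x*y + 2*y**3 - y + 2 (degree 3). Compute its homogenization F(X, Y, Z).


F(X, Y, Z) = 3*X**3 - 2*X**2*Y + X**2*Z - 2*X*Y**2 - 2*X*Y*Z + 2*Y**3 - Y*Z**2 + 2*Z**3

deg(f) = 3.
Substitute x = X/Z, y = Y/Z into f, then multiply by Z^3.
  monomial 3·x^3·y^0 ↦ 3·X^3·Y^0·Z^0.
  monomial -2·x^2·y^1 ↦ -2·X^2·Y^1·Z^0.
  monomial 1·x^2·y^0 ↦ 1·X^2·Y^0·Z^1.
  monomial -2·x^1·y^2 ↦ -2·X^1·Y^2·Z^0.
  monomial -2·x^1·y^1 ↦ -2·X^1·Y^1·Z^1.
  monomial 2·x^0·y^3 ↦ 2·X^0·Y^3·Z^0.
  monomial -1·x^0·y^1 ↦ -1·X^0·Y^1·Z^2.
  monomial 2·x^0·y^0 ↦ 2·X^0·Y^0·Z^3.
Collecting: F(X, Y, Z) = 3*X**3 - 2*X**2*Y + X**2*Z - 2*X*Y**2 - 2*X*Y*Z + 2*Y**3 - Y*Z**2 + 2*Z**3.


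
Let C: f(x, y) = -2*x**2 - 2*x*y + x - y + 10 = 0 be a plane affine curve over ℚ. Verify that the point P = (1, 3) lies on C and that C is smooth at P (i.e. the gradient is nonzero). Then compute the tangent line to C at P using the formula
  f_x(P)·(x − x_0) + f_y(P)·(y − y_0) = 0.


Tangent line at P: -9*x - 3*y + 18 = 0.

Step 1: f(1, 3) = 0, so P lies on C.
Step 2: partial derivatives
  f_x(x, y) = -4*x - 2*y + 1, f_y(x, y) = -2*x - 1.
  f_x(P) = -9, f_y(P) = -3 (gradient nonzero, so P is smooth).
Step 3: tangent line at P: -9·(x − 1) + -3·(y − 3) = 0.
Expanding: -9*x - 3*y + 18 = 0.


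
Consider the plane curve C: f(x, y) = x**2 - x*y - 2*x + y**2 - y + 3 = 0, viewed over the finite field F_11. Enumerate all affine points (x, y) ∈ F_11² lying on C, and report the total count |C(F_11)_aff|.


Affine F_11-points: {(0, 6), (3, 5), (3, 10), (4, 0), (4, 5), (7, 4), (8, 3), (8, 6), (9, 0), (9, 10), (10, 4), (10, 7)}; count = 12.

For each of the 121 pairs (x, y) ∈ F_11², evaluate f(x, y) mod 11. Record the zeros.
  x = 0: [0↦3, 1↦3, 2↦5, 3↦9, 4↦4, 5↦1, 6↦0, 7↦1, 8↦4, 9↦9, 10↦5]  zeros at y ∈ {6}
  x = 1: [0↦2, 1↦1, 2↦2, 3↦5, 4↦10, 5↦6, 6↦4, 7↦4, 8↦6, 9↦10, 10↦5]  zeros at y ∈ ∅
  x = 2: [0↦3, 1↦1, 2↦1, 3↦3, 4↦7, 5↦2, 6↦10, 7↦9, 8↦10, 9↦2, 10↦7]  zeros at y ∈ ∅
  x = 3: [0↦6, 1↦3, 2↦2, 3↦3, 4↦6, 5↦0, 6↦7, 7↦5, 8↦5, 9↦7, 10↦0]  zeros at y ∈ {5, 10}
  x = 4: [0↦0, 1↦7, 2↦5, 3↦5, 4↦7, 5↦0, 6↦6, 7↦3, 8↦2, 9↦3, 10↦6]  zeros at y ∈ {0, 5}
  x = 5: [0↦7, 1↦2, 2↦10, 3↦9, 4↦10, 5↦2, 6↦7, 7↦3, 8↦1, 9↦1, 10↦3]  zeros at y ∈ ∅
  x = 6: [0↦5, 1↦10, 2↦6, 3↦4, 4↦4, 5↦6, 6↦10, 7↦5, 8↦2, 9↦1, 10↦2]  zeros at y ∈ ∅
  x = 7: [0↦5, 1↦9, 2↦4, 3↦1, 4↦0, 5↦1, 6↦4, 7↦9, 8↦5, 9↦3, 10↦3]  zeros at y ∈ {4}
  x = 8: [0↦7, 1↦10, 2↦4, 3↦0, 4↦9, 5↦9, 6↦0, 7↦4, 8↦10, 9↦7, 10↦6]  zeros at y ∈ {3, 6}
  x = 9: [0↦0, 1↦2, 2↦6, 3↦1, 4↦9, 5↦8, 6↦9, 7↦1, 8↦6, 9↦2, 10↦0]  zeros at y ∈ {0, 10}
  x = 10: [0↦6, 1↦7, 2↦10, 3↦4, 4↦0, 5↦9, 6↦9, 7↦0, 8↦4, 9↦10, 10↦7]  zeros at y ∈ {4, 7}
Collecting zeros: affine points = {(0, 6), (3, 5), (3, 10), (4, 0), (4, 5), (7, 4), (8, 3), (8, 6), (9, 0), (9, 10), (10, 4), (10, 7)}.
Total count |C(F_11)_aff| = 12.


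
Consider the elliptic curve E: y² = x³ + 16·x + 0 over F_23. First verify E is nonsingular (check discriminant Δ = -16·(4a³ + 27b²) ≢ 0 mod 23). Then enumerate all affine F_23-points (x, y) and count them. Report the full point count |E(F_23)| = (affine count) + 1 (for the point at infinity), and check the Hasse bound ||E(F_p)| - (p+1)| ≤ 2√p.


Affine points = {(0, 0), (3, 11), (3, 12), (4, 6), (4, 17), (6, 6), (6, 17), (7, 8), (7, 15), (11, 9), (11, 14), (13, 6), (13, 17), (14, 1), (14, 22), (15, 2), (15, 21), (18, 5), (18, 18), (21, 11), (21, 12), (22, 11), (22, 12)}; affine count = 23; |E(F_23)| = 24.

Discriminant check: Δ ∝ 4a³ + 27b² = 4·16³ + 27·0² = 4·4096 + 27·0 ≡ 8 (mod 23). Nonzero ⇒ E is nonsingular.
For each x ∈ F_23, compute rhs = x³ + 16·x + 0 mod 23, then count y ∈ F_23 with y² ≡ rhs.
  x = 0: rhs = 0, matching y values: 0 (1 points).
  x = 1: rhs = 17, matching y values: none (0 points).
  x = 2: rhs = 17, matching y values: none (0 points).
  x = 3: rhs = 6, matching y values: 11, 12 (2 points).
  x = 4: rhs = 13, matching y values: 6, 17 (2 points).
  x = 5: rhs = 21, matching y values: none (0 points).
  x = 6: rhs = 13, matching y values: 6, 17 (2 points).
  x = 7: rhs = 18, matching y values: 8, 15 (2 points).
  x = 8: rhs = 19, matching y values: none (0 points).
  x = 9: rhs = 22, matching y values: none (0 points).
  x = 10: rhs = 10, matching y values: none (0 points).
  x = 11: rhs = 12, matching y values: 9, 14 (2 points).
  x = 12: rhs = 11, matching y values: none (0 points).
  x = 13: rhs = 13, matching y values: 6, 17 (2 points).
  x = 14: rhs = 1, matching y values: 1, 22 (2 points).
  x = 15: rhs = 4, matching y values: 2, 21 (2 points).
  x = 16: rhs = 5, matching y values: none (0 points).
  x = 17: rhs = 10, matching y values: none (0 points).
  x = 18: rhs = 2, matching y values: 5, 18 (2 points).
  x = 19: rhs = 10, matching y values: none (0 points).
  x = 20: rhs = 17, matching y values: none (0 points).
  x = 21: rhs = 6, matching y values: 11, 12 (2 points).
  x = 22: rhs = 6, matching y values: 11, 12 (2 points).
Total affine count: 23.
Full point count |E(F_23)| = 23 + 1 = 24.
Hasse bound: |24 − (23+1)| = |0| = 0 ≤ 2√23 ≈ 9.5917 ✓.


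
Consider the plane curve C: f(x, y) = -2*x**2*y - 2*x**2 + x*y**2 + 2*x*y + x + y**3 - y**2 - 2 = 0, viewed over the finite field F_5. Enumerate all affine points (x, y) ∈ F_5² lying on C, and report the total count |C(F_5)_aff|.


Affine F_5-points: {(1, 2), (2, 1), (3, 2), (4, 0), (4, 1)}; count = 5.

For each of the 25 pairs (x, y) ∈ F_5², evaluate f(x, y) mod 5. Record the zeros.
  x = 0: [0↦3, 1↦3, 2↦2, 3↦1, 4↦1]  zeros at y ∈ ∅
  x = 1: [0↦2, 1↦3, 2↦0, 3↦4, 4↦1]  zeros at y ∈ {2}
  x = 2: [0↦2, 1↦0, 2↦1, 3↦1, 4↦1]  zeros at y ∈ {1}
  x = 3: [0↦3, 1↦4, 2↦0, 3↦2, 4↦1]  zeros at y ∈ {2}
  x = 4: [0↦0, 1↦0, 2↦2, 3↦2, 4↦1]  zeros at y ∈ {0, 1}
Collecting zeros: affine points = {(1, 2), (2, 1), (3, 2), (4, 0), (4, 1)}.
Total count |C(F_5)_aff| = 5.


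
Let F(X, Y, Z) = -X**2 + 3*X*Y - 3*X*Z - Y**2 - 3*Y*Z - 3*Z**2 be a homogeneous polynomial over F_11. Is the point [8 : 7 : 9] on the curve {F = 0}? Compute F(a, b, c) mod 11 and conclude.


F(8,7,9) ≡ 1 (mod 11); P is NOT on the curve.

Evaluate F(8, 7, 9) term-by-term (mod 11).
  -X**2 ↦ -1·64·1·1 = -64
  3*X*Y ↦ 3·8·7·1 = 168
  -3*X*Z ↦ -3·8·1·9 = -216
  -Y**2 ↦ -1·1·49·1 = -49
  -3*Y*Z ↦ -3·1·7·9 = -189
  -3*Z**2 ↦ -3·1·1·81 = -243
Sum: F(8, 7, 9) = (-64) + (168) + (-216) + (-49) + (-189) + (-243) = -593.
Reducing mod 11: -593 ≡ 1 (mod 11).
Since F(a, b, c) ≡ 1 ≠ 0 (mod 11), P does NOT lie on the curve.


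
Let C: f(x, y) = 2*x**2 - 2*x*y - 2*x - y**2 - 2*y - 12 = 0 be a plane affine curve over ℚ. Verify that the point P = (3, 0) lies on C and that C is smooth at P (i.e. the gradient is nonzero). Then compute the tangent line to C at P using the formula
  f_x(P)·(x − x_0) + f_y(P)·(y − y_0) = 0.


Tangent line at P: 10*x - 8*y - 30 = 0.

Step 1: f(3, 0) = 0, so P lies on C.
Step 2: partial derivatives
  f_x(x, y) = 4*x - 2*y - 2, f_y(x, y) = -2*x - 2*y - 2.
  f_x(P) = 10, f_y(P) = -8 (gradient nonzero, so P is smooth).
Step 3: tangent line at P: 10·(x − 3) + -8·(y − 0) = 0.
Expanding: 10*x - 8*y - 30 = 0.


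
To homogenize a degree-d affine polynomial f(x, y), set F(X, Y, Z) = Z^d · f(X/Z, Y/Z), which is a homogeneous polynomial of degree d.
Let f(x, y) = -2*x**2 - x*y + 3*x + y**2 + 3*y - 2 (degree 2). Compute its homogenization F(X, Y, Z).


F(X, Y, Z) = -2*X**2 - X*Y + 3*X*Z + Y**2 + 3*Y*Z - 2*Z**2

deg(f) = 2.
Substitute x = X/Z, y = Y/Z into f, then multiply by Z^2.
  monomial -2·x^2·y^0 ↦ -2·X^2·Y^0·Z^0.
  monomial -1·x^1·y^1 ↦ -1·X^1·Y^1·Z^0.
  monomial 3·x^1·y^0 ↦ 3·X^1·Y^0·Z^1.
  monomial 1·x^0·y^2 ↦ 1·X^0·Y^2·Z^0.
  monomial 3·x^0·y^1 ↦ 3·X^0·Y^1·Z^1.
  monomial -2·x^0·y^0 ↦ -2·X^0·Y^0·Z^2.
Collecting: F(X, Y, Z) = -2*X**2 - X*Y + 3*X*Z + Y**2 + 3*Y*Z - 2*Z**2.


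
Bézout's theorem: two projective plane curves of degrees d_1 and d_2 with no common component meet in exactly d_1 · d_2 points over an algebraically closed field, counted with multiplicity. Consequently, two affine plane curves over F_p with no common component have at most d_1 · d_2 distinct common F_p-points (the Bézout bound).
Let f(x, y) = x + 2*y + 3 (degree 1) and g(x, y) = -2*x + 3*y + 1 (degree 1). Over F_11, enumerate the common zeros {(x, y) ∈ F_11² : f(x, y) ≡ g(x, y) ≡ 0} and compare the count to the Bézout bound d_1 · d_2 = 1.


Common zeros: {(10, 10)}; count = 1; Bézout bound = 1.

deg(f) = 1, deg(g) = 1, so Bézout bound = 1.
Scan x ∈ F_11. For each x, list the y ∈ F_11 with f(x, y) ≡ 0 and those with g(x, y) ≡ 0 (mod 11); the common zeros in that column are the intersection.
  x = 0: f ≡ 0 at y ∈ {4}; g ≡ 0 at y ∈ {7}; common: ∅.
  x = 1: f ≡ 0 at y ∈ {9}; g ≡ 0 at y ∈ {4}; common: ∅.
  x = 2: f ≡ 0 at y ∈ {3}; g ≡ 0 at y ∈ {1}; common: ∅.
  x = 3: f ≡ 0 at y ∈ {8}; g ≡ 0 at y ∈ {9}; common: ∅.
  x = 4: f ≡ 0 at y ∈ {2}; g ≡ 0 at y ∈ {6}; common: ∅.
  x = 5: f ≡ 0 at y ∈ {7}; g ≡ 0 at y ∈ {3}; common: ∅.
  x = 6: f ≡ 0 at y ∈ {1}; g ≡ 0 at y ∈ {0}; common: ∅.
  x = 7: f ≡ 0 at y ∈ {6}; g ≡ 0 at y ∈ {8}; common: ∅.
  x = 8: f ≡ 0 at y ∈ {0}; g ≡ 0 at y ∈ {5}; common: ∅.
  x = 9: f ≡ 0 at y ∈ {5}; g ≡ 0 at y ∈ {2}; common: ∅.
  x = 10: f ≡ 0 at y ∈ {10}; g ≡ 0 at y ∈ {10}; common: {10}.
Collecting: common zeros = {(10, 10)}, so the count is 1.
Comparison with the Bézout bound: 1 ≤ 1 = deg(f)·deg(g), as expected for curves with no common component (the bound is attained).


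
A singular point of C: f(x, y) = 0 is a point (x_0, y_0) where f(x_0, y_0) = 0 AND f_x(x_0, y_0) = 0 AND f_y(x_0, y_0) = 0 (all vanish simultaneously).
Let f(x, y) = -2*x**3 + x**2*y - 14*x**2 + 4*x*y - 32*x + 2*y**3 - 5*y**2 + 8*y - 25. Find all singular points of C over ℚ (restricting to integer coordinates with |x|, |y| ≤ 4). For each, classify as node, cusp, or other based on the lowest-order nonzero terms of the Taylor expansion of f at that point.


Singular points: {(-2, 1)}; classification: node.

Compute partial derivatives:
  f_x = -6*x**2 + 2*x*y - 28*x + 4*y - 32.
  f_y = x**2 + 4*x + 6*y**2 - 10*y + 8.
Scan x_0 ∈ {−4, ..., 4}. For each x_0, f_y(x_0, y) is a polynomial in y; find its integer roots y ∈ {−4, ..., 4}, then test f_x and f at those candidates.
  x = -4: f_y(-4, y) = 6*y**2 - 10*y + 8; no integer root y with |y| ≤ 4.
  x = -3: f_y(-3, y) = 6*y**2 - 10*y + 5; no integer root y with |y| ≤ 4.
  x = -2: f_y(-2, y) = 6*y**2 - 10*y + 4; vanishes at y ∈ {1}. (-2, 1): f_x = 0, f = 0 — SINGULAR.
  x = -1: f_y(-1, y) = 6*y**2 - 10*y + 5; no integer root y with |y| ≤ 4.
  x = 0: f_y(0, y) = 6*y**2 - 10*y + 8; no integer root y with |y| ≤ 4.
  x = 1: f_y(1, y) = 6*y**2 - 10*y + 13; no integer root y with |y| ≤ 4.
  x = 2: f_y(2, y) = 6*y**2 - 10*y + 20; no integer root y with |y| ≤ 4.
  x = 3: f_y(3, y) = 6*y**2 - 10*y + 29; no integer root y with |y| ≤ 4.
  x = 4: f_y(4, y) = 6*y**2 - 10*y + 40; no integer root y with |y| ≤ 4.
Only singular point on the grid: (-2, 1).
Classify: substitute x = -2 + u, y = 1 + v and expand: f = -2*u**3 + u**2*v - u**2 + 2*v**3 + v**2.
No constant or linear terms (consistent with a singular point). Quadratic part: -u**2 + v**2. Cubic part: -2*u**3 + u**2*v + 2*v**3.
The quadratic part v**2 - u**2 = (v − u)(v + u) splits into two distinct linear factors, so there are two distinct tangent lines y − 1 = ±(x − -2) — this is a node (ordinary double point).
Classification: node.


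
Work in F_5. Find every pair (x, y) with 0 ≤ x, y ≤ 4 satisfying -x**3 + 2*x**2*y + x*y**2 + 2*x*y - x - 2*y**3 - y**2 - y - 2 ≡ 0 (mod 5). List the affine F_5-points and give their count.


Affine F_5-points: {(0, 4), (1, 4), (2, 4), (4, 0), (4, 1), (4, 3)}; count = 6.

For each of the 25 pairs (x, y) ∈ F_5², evaluate f(x, y) mod 5. Record the zeros.
  x = 0: [0↦3, 1↦4, 2↦1, 3↦2, 4↦0]  zeros at y ∈ {4}
  x = 1: [0↦1, 1↦2, 2↦1, 3↦1, 4↦0]  zeros at y ∈ {4}
  x = 2: [0↦3, 1↦3, 2↦3, 3↦1, 4↦0]  zeros at y ∈ {4}
  x = 3: [0↦3, 1↦1, 2↦1, 3↦1, 4↦4]  zeros at y ∈ ∅
  x = 4: [0↦0, 1↦0, 2↦4, 3↦0, 4↦1]  zeros at y ∈ {0, 1, 3}
Collecting zeros: affine points = {(0, 4), (1, 4), (2, 4), (4, 0), (4, 1), (4, 3)}.
Total count |C(F_5)_aff| = 6.


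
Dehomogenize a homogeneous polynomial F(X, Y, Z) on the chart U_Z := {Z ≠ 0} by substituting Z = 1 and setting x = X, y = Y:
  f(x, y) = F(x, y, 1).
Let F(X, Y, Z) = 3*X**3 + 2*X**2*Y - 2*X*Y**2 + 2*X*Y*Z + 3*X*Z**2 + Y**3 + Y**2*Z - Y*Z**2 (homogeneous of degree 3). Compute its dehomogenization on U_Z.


f(x, y) = 3*x**3 + 2*x**2*y - 2*x*y**2 + 2*x*y + 3*x + y**3 + y**2 - y

On U_Z we set Z = 1. Each monomial c·X^i·Y^j·Z^k in F becomes c·x^i·y^j·1^k = c·x^i·y^j.
Substituting Z = 1: F(X, Y, 1) = 3*x**3 + 2*x**2*y - 2*x*y**2 + 2*x*y + 3*x + y**3 + y**2 - y.
Note: deg(f) ≤ deg(F) = 3; strict inequality happens when F is divisible by Z (lost terms).
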